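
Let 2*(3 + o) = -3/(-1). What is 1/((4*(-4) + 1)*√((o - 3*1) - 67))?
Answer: I*√286/2145 ≈ 0.0078842*I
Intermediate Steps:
o = -3/2 (o = -3 + (-3/(-1))/2 = -3 + (-3*(-1))/2 = -3 + (½)*3 = -3 + 3/2 = -3/2 ≈ -1.5000)
1/((4*(-4) + 1)*√((o - 3*1) - 67)) = 1/((4*(-4) + 1)*√((-3/2 - 3*1) - 67)) = 1/((-16 + 1)*√((-3/2 - 3) - 67)) = 1/(-15*√(-9/2 - 67)) = 1/(-15*I*√286/2) = I*√286/2145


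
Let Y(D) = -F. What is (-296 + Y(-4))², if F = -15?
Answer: 78961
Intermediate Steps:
Y(D) = 15 (Y(D) = -1*(-15) = 15)
(-296 + Y(-4))² = (-296 + 15)² = (-281)² = 78961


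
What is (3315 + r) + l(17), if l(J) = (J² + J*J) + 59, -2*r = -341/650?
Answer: 5137941/1300 ≈ 3952.3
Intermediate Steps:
r = 341/1300 (r = -(-341)/(2*650) = -½*(-341/650) = 341/1300 ≈ 0.26231)
l(J) = 59 + 2*J² (l(J) = (J² + J²) + 59 = 2*J² + 59 = 59 + 2*J²)
(3315 + r) + l(17) = (3315 + 341/1300) + (59 + 2*17²) = 4309841/1300 + (59 + 2*289) = 4309841/1300 + (59 + 578) = 4309841/1300 + 637 = 5137941/1300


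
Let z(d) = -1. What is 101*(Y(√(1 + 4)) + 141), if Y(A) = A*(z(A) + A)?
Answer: 14746 - 101*√5 ≈ 14520.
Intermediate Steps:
Y(A) = A*(-1 + A)
101*(Y(√(1 + 4)) + 141) = 101*(√(1 + 4)*(-1 + √(1 + 4)) + 141) = 101*(√5*(-1 + √5) + 141) = 101*(141 + √5*(-1 + √5)) = 14241 + 101*√5*(-1 + √5)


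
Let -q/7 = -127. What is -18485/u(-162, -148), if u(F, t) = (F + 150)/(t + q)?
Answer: 4565795/4 ≈ 1.1414e+6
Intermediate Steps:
q = 889 (q = -7*(-127) = 889)
u(F, t) = (150 + F)/(889 + t) (u(F, t) = (F + 150)/(t + 889) = (150 + F)/(889 + t))
-18485/u(-162, -148) = -18485*(889 - 148)/(150 - 162) = -18485/(-12/741) = -18485/((1/741)*(-12)) = -18485/(-4/247) = -18485*(-247/4) = 4565795/4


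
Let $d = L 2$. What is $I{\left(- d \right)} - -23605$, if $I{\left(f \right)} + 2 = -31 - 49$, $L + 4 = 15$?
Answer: $23523$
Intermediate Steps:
$L = 11$ ($L = -4 + 15 = 11$)
$d = 22$ ($d = 11 \cdot 2 = 22$)
$I{\left(f \right)} = -82$ ($I{\left(f \right)} = -2 - 80 = -82$)
$I{\left(- d \right)} - -23605 = -82 - -23605 = -82 + 23605 = 23523$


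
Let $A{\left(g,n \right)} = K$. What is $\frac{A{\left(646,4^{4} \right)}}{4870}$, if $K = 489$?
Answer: $\frac{489}{4870} \approx 0.10041$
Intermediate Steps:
$A{\left(g,n \right)} = 489$
$\frac{A{\left(646,4^{4} \right)}}{4870} = \frac{489}{4870}$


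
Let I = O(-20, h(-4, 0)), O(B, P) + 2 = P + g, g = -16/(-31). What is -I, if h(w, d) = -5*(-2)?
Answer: -264/31 ≈ -8.5161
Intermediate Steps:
h(w, d) = 10
g = 16/31 (g = -16*(-1/31) = 16/31 ≈ 0.51613)
O(B, P) = -46/31 + P (O(B, P) = -2 + (P + 16/31) = -2 + (16/31 + P) = -46/31 + P)
I = 264/31 (I = -46/31 + 10 = 264/31 ≈ 8.5161)
-I = -1*264/31 = -264/31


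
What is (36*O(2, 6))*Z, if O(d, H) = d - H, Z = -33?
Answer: 4752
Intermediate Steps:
(36*O(2, 6))*Z = (36*(2 - 1*6))*(-33) = (36*(2 - 6))*(-33) = (36*(-4))*(-33) = -144*(-33) = 4752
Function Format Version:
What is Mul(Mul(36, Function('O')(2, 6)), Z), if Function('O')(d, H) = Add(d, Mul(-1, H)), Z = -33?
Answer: 4752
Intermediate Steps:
Mul(Mul(36, Function('O')(2, 6)), Z) = Mul(Mul(36, Add(2, Mul(-1, 6))), -33) = Mul(Mul(36, Add(2, -6)), -33) = Mul(Mul(36, -4), -33) = Mul(-144, -33) = 4752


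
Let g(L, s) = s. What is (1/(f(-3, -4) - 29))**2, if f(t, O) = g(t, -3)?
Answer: 1/1024 ≈ 0.00097656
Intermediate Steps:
f(t, O) = -3
(1/(f(-3, -4) - 29))**2 = (1/(-3 - 29))**2 = (1/(-32))**2 = (-1/32)**2 = 1/1024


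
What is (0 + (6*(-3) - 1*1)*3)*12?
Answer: -684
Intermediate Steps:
(0 + (6*(-3) - 1*1)*3)*12 = (0 + (-18 - 1)*3)*12 = (0 - 19*3)*12 = (0 - 57)*12 = -57*12 = -684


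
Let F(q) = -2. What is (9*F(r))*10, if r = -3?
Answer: -180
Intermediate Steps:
(9*F(r))*10 = (9*(-2))*10 = -18*10 = -180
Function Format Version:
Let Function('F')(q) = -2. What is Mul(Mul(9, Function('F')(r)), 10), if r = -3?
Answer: -180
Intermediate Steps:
Mul(Mul(9, Function('F')(r)), 10) = Mul(Mul(9, -2), 10) = Mul(-18, 10) = -180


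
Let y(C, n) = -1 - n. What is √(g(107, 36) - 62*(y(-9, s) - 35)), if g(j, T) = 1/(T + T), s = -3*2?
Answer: √267842/12 ≈ 43.128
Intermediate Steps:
s = -6
g(j, T) = 1/(2*T)
√(g(107, 36) - 62*(y(-9, s) - 35)) = √((½)/36 - 62*((-1 - 1*(-6)) - 35)) = √((½)*(1/36) - 62*((-1 + 6) - 35)) = √(1/72 - 62*(5 - 35)) = √(1/72 - 62*(-30)) = √(1/72 + 1860) = √(133921/72) = √267842/12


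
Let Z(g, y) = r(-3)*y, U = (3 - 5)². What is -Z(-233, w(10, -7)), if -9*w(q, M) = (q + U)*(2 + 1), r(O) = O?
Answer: -14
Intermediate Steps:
U = 4 (U = (-2)² = 4)
w(q, M) = -4/3 - q/3 (w(q, M) = -(q + 4)*(2 + 1)/9 = -(4 + q)*3/9 = -(12 + 3*q)/9 = -4/3 - q/3)
Z(g, y) = -3*y
-Z(-233, w(10, -7)) = -(-3)*(-4/3 - ⅓*10) = -(-3)*(-4/3 - 10/3) = -(-3)*(-14)/3 = -1*14 = -14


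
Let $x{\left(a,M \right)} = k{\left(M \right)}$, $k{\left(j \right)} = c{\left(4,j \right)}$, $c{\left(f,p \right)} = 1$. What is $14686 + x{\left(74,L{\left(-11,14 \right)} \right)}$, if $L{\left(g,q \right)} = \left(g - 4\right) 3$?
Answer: $14687$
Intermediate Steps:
$L{\left(g,q \right)} = -12 + 3 g$ ($L{\left(g,q \right)} = \left(-4 + g\right) 3 = -12 + 3 g$)
$k{\left(j \right)} = 1$
$x{\left(a,M \right)} = 1$
$14686 + x{\left(74,L{\left(-11,14 \right)} \right)} = 14686 + 1 = 14687$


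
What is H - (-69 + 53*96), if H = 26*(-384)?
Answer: -15003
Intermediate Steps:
H = -9984
H - (-69 + 53*96) = -9984 - (-69 + 53*96) = -9984 - (-69 + 5088) = -9984 - 1*5019 = -9984 - 5019 = -15003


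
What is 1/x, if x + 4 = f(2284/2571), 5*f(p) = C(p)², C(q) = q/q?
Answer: -5/19 ≈ -0.26316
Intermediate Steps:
C(q) = 1
f(p) = ⅕ (f(p) = (⅕)*1² = (⅕)*1 = ⅕)
x = -19/5 (x = -4 + ⅕ = -19/5 ≈ -3.8000)
1/x = 1/(-19/5) = -5/19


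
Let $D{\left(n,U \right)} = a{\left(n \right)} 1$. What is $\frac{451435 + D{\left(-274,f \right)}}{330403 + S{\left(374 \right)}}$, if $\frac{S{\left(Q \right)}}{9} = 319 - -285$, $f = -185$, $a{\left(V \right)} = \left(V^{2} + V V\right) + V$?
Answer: $\frac{601313}{335839} \approx 1.7905$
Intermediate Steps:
$a{\left(V \right)} = V + 2 V^{2}$ ($a{\left(V \right)} = \left(V^{2} + V^{2}\right) + V = 2 V^{2} + V = V + 2 V^{2}$)
$D{\left(n,U \right)} = n \left(1 + 2 n\right)$ ($D{\left(n,U \right)} = n \left(1 + 2 n\right) 1 = n \left(1 + 2 n\right)$)
$S{\left(Q \right)} = 5436$ ($S{\left(Q \right)} = 9 \left(319 - -285\right) = 9 \left(319 + 285\right) = 9 \cdot 604 = 5436$)
$\frac{451435 + D{\left(-274,f \right)}}{330403 + S{\left(374 \right)}} = \frac{451435 - 274 \left(1 + 2 \left(-274\right)\right)}{330403 + 5436} = \frac{451435 - 274 \left(1 - 548\right)}{335839} = \left(451435 - -149878\right) \frac{1}{335839} = \left(451435 + 149878\right) \frac{1}{335839} = 601313 \cdot \frac{1}{335839} = \frac{601313}{335839}$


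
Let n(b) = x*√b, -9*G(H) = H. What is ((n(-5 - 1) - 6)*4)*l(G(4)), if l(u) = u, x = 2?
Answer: 32/3 - 32*I*√6/9 ≈ 10.667 - 8.7093*I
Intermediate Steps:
G(H) = -H/9
n(b) = 2*√b
((n(-5 - 1) - 6)*4)*l(G(4)) = ((2*√(-5 - 1) - 6)*4)*(-⅑*4) = ((2*√(-6) - 6)*4)*(-4/9) = ((2*(I*√6) - 6)*4)*(-4/9) = ((2*I*√6 - 6)*4)*(-4/9) = ((-6 + 2*I*√6)*4)*(-4/9) = (-24 + 8*I*√6)*(-4/9) = 32/3 - 32*I*√6/9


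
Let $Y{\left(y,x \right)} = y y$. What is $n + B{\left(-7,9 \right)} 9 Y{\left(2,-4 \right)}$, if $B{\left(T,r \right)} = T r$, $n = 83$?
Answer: $-2185$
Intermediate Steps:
$Y{\left(y,x \right)} = y^{2}$
$n + B{\left(-7,9 \right)} 9 Y{\left(2,-4 \right)} = 83 + \left(-7\right) 9 \cdot 9 \cdot 2^{2} = 83 - 63 \cdot 9 \cdot 4 = 83 - 2268 = -2185$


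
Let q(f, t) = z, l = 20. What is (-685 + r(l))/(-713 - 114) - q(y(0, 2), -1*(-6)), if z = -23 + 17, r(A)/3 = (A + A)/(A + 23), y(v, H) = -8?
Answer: 242701/35561 ≈ 6.8249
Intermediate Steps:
r(A) = 6*A/(23 + A) (r(A) = 3*((A + A)/(A + 23)) = 3*((2*A)/(23 + A)) = 3*(2*A/(23 + A)) = 6*A/(23 + A))
z = -6
q(f, t) = -6
(-685 + r(l))/(-713 - 114) - q(y(0, 2), -1*(-6)) = (-685 + 6*20/(23 + 20))/(-713 - 114) - 1*(-6) = (-685 + 6*20/43)/(-827) + 6 = (-685 + 6*20*(1/43))*(-1/827) + 6 = (-685 + 120/43)*(-1/827) + 6 = -29335/43*(-1/827) + 6 = 29335/35561 + 6 = 242701/35561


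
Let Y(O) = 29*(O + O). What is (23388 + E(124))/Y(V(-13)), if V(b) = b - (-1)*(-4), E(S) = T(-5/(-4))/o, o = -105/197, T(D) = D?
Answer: -1964395/82824 ≈ -23.718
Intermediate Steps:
o = -105/197 (o = -105*1/197 = -105/197 ≈ -0.53300)
E(S) = -197/84 (E(S) = (-5/(-4))/(-105/197) = -5*(-1/4)*(-197/105) = (5/4)*(-197/105) = -197/84)
V(b) = -4 + b (V(b) = b - 1*4 = b - 4 = -4 + b)
Y(O) = 58*O (Y(O) = 29*(2*O) = 58*O)
(23388 + E(124))/Y(V(-13)) = (23388 - 197/84)/((58*(-4 - 13))) = 1964395/(84*((58*(-17)))) = (1964395/84)/(-986) = (1964395/84)*(-1/986) = -1964395/82824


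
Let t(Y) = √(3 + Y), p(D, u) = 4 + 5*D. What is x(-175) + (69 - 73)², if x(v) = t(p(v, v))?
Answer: 16 + 2*I*√217 ≈ 16.0 + 29.462*I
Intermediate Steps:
x(v) = √(7 + 5*v) (x(v) = √(3 + (4 + 5*v)) = √(7 + 5*v))
x(-175) + (69 - 73)² = √(7 + 5*(-175)) + (69 - 73)² = √(7 - 875) + (-4)² = √(-868) + 16 = 2*I*√217 + 16 = 16 + 2*I*√217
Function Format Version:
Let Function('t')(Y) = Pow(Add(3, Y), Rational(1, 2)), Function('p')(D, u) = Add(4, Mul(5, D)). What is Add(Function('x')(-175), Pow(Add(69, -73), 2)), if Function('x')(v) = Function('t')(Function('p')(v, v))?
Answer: Add(16, Mul(2, I, Pow(217, Rational(1, 2)))) ≈ Add(16.000, Mul(29.462, I))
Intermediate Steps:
Function('x')(v) = Pow(Add(7, Mul(5, v)), Rational(1, 2)) (Function('x')(v) = Pow(Add(3, Add(4, Mul(5, v))), Rational(1, 2)) = Pow(Add(7, Mul(5, v)), Rational(1, 2)))
Add(Function('x')(-175), Pow(Add(69, -73), 2)) = Add(Pow(Add(7, Mul(5, -175)), Rational(1, 2)), Pow(Add(69, -73), 2)) = Add(Pow(Add(7, -875), Rational(1, 2)), Pow(-4, 2)) = Add(Pow(-868, Rational(1, 2)), 16) = Add(Mul(2, I, Pow(217, Rational(1, 2))), 16) = Add(16, Mul(2, I, Pow(217, Rational(1, 2))))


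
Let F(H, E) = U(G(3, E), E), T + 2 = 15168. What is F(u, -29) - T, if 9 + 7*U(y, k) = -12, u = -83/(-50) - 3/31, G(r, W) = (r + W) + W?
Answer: -15169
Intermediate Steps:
T = 15166 (T = -2 + 15168 = 15166)
G(r, W) = r + 2*W (G(r, W) = (W + r) + W = r + 2*W)
u = 2423/1550 (u = -83*(-1/50) - 3*1/31 = 83/50 - 3/31 = 2423/1550 ≈ 1.5632)
U(y, k) = -3 (U(y, k) = -9/7 + (⅐)*(-12) = -9/7 - 12/7 = -3)
F(H, E) = -3
F(u, -29) - T = -3 - 1*15166 = -3 - 15166 = -15169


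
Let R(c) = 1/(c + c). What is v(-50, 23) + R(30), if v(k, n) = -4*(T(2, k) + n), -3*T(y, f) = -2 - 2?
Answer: -5839/60 ≈ -97.317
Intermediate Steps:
T(y, f) = 4/3 (T(y, f) = -(-2 - 2)/3 = -⅓*(-4) = 4/3)
R(c) = 1/(2*c)
v(k, n) = -16/3 - 4*n (v(k, n) = -4*(4/3 + n) = -16/3 - 4*n)
v(-50, 23) + R(30) = (-16/3 - 4*23) + (½)/30 = (-16/3 - 92) + (½)*(1/30) = -292/3 + 1/60 = -5839/60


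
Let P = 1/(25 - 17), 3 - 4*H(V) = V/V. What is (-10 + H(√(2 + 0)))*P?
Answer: -19/16 ≈ -1.1875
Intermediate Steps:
H(V) = ½ (H(V) = ¾ - V/(4*V) = ¾ - ¼*1 = ¾ - ¼ = ½)
P = ⅛ (P = 1/8 = ⅛ ≈ 0.12500)
(-10 + H(√(2 + 0)))*P = (-10 + ½)*(⅛) = -19/2*⅛ = -19/16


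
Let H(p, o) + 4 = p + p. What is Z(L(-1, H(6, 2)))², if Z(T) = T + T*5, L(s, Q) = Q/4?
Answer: 144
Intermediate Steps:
H(p, o) = -4 + 2*p (H(p, o) = -4 + (p + p) = -4 + 2*p)
L(s, Q) = Q/4 (L(s, Q) = Q*(¼) = Q/4)
Z(T) = 6*T (Z(T) = T + 5*T = 6*T)
Z(L(-1, H(6, 2)))² = (6*((-4 + 2*6)/4))² = (6*((-4 + 12)/4))² = (6*((¼)*8))² = (6*2)² = 12² = 144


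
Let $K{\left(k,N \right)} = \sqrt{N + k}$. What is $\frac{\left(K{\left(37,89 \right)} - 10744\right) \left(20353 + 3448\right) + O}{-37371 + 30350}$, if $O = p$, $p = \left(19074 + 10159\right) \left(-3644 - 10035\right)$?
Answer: $\frac{93656593}{1003} - \frac{71403 \sqrt{14}}{7021} \approx 93338.0$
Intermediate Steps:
$p = -399878207$ ($p = 29233 \left(-13679\right) = -399878207$)
$O = -399878207$
$\frac{\left(K{\left(37,89 \right)} - 10744\right) \left(20353 + 3448\right) + O}{-37371 + 30350} = \frac{\left(\sqrt{89 + 37} - 10744\right) \left(20353 + 3448\right) - 399878207}{-37371 + 30350} = \frac{\left(\sqrt{126} - 10744\right) 23801 - 399878207}{-7021} = \left(\left(3 \sqrt{14} - 10744\right) 23801 - 399878207\right) \left(- \frac{1}{7021}\right) = \left(\left(-10744 + 3 \sqrt{14}\right) 23801 - 399878207\right) \left(- \frac{1}{7021}\right) = \left(\left(-255717944 + 71403 \sqrt{14}\right) - 399878207\right) \left(- \frac{1}{7021}\right) = \left(-655596151 + 71403 \sqrt{14}\right) \left(- \frac{1}{7021}\right) = \frac{93656593}{1003} - \frac{71403 \sqrt{14}}{7021}$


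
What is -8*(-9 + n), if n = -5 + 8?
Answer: 48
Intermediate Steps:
n = 3
-8*(-9 + n) = -8*(-9 + 3) = -8*(-6) = 48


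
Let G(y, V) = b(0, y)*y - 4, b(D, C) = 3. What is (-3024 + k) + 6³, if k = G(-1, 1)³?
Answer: -3151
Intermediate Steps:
G(y, V) = -4 + 3*y (G(y, V) = 3*y - 4 = -4 + 3*y)
k = -343 (k = (-4 + 3*(-1))³ = (-4 - 3)³ = (-7)³ = -343)
(-3024 + k) + 6³ = (-3024 - 343) + 6³ = -3367 + 216 = -3151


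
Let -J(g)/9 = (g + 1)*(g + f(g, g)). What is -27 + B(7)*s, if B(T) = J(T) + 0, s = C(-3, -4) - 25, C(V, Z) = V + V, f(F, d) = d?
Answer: 31221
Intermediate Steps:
C(V, Z) = 2*V
J(g) = -18*g*(1 + g) (J(g) = -9*(g + 1)*(g + g) = -9*(1 + g)*2*g = -18*g*(1 + g))
s = -31 (s = 2*(-3) - 25 = -6 - 25 = -31)
B(T) = 18*T*(-1 - T) (B(T) = 18*T*(-1 - T) + 0 = 18*T*(-1 - T))
-27 + B(7)*s = -27 + (18*7*(-1 - 1*7))*(-31) = -27 + (18*7*(-1 - 7))*(-31) = -27 + (18*7*(-8))*(-31) = -27 - 1008*(-31) = -27 + 31248 = 31221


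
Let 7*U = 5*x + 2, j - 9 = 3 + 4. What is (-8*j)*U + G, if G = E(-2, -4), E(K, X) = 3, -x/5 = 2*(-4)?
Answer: -25835/7 ≈ -3690.7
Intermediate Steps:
x = 40 (x = -10*(-4) = -5*(-8) = 40)
j = 16 (j = 9 + (3 + 4) = 9 + 7 = 16)
G = 3
U = 202/7 (U = (5*40 + 2)/7 = (200 + 2)/7 = (⅐)*202 = 202/7 ≈ 28.857)
(-8*j)*U + G = -8*16*(202/7) + 3 = -128*202/7 + 3 = -25856/7 + 3 = -25835/7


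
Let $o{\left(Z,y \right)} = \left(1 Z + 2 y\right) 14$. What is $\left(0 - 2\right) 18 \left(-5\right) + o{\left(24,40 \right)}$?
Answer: $1636$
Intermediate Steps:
$o{\left(Z,y \right)} = 14 Z + 28 y$ ($o{\left(Z,y \right)} = \left(Z + 2 y\right) 14 = 14 Z + 28 y$)
$\left(0 - 2\right) 18 \left(-5\right) + o{\left(24,40 \right)} = \left(0 - 2\right) 18 \left(-5\right) + \left(14 \cdot 24 + 28 \cdot 40\right) = \left(-2\right) 18 \left(-5\right) + \left(336 + 1120\right) = \left(-36\right) \left(-5\right) + 1456 = 180 + 1456 = 1636$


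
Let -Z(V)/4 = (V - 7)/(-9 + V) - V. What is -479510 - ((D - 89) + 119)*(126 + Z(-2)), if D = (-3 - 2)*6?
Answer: -479510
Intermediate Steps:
Z(V) = 4*V - 4*(-7 + V)/(-9 + V) (Z(V) = -4*((V - 7)/(-9 + V) - V) = -4*((-7 + V)/(-9 + V) - V) = -4*(-V + (-7 + V)/(-9 + V)) = 4*V - 4*(-7 + V)/(-9 + V))
D = -30 (D = -5*6 = -30)
-479510 - ((D - 89) + 119)*(126 + Z(-2)) = -479510 - ((-30 - 89) + 119)*(126 + 4*(7 + (-2)**2 - 10*(-2))/(-9 - 2)) = -479510 - (-119 + 119)*(126 + 4*(7 + 4 + 20)/(-11)) = -479510 - 0*(126 + 4*(-1/11)*31) = -479510 - 0*(126 - 124/11) = -479510 - 0*1262/11 = -479510 - 1*0 = -479510 + 0 = -479510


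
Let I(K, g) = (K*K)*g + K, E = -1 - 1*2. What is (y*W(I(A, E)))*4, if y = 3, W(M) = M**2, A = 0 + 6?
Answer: 124848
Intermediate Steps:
E = -3 (E = -1 - 2 = -3)
A = 6
I(K, g) = K + g*K**2 (I(K, g) = K**2*g + K = g*K**2 + K = K + g*K**2)
(y*W(I(A, E)))*4 = (3*(6*(1 + 6*(-3)))**2)*4 = (3*(6*(1 - 18))**2)*4 = (3*(6*(-17))**2)*4 = (3*(-102)**2)*4 = (3*10404)*4 = 31212*4 = 124848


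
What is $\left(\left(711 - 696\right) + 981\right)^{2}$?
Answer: $992016$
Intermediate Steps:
$\left(\left(711 - 696\right) + 981\right)^{2} = \left(15 + 981\right)^{2} = 996^{2} = 992016$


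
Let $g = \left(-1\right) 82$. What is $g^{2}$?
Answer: $6724$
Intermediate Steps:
$g = -82$
$g^{2} = \left(-82\right)^{2} = 6724$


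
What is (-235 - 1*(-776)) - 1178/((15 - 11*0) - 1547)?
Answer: 414995/766 ≈ 541.77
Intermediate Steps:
(-235 - 1*(-776)) - 1178/((15 - 11*0) - 1547) = (-235 + 776) - 1178/((15 + 0) - 1547) = 541 - 1178/(15 - 1547) = 541 - 1178/(-1532) = 541 - 1178*(-1/1532) = 541 + 589/766 = 414995/766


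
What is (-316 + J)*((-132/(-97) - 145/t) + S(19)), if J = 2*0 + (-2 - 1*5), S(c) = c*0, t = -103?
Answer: -8934503/9991 ≈ -894.25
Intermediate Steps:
S(c) = 0
J = -7 (J = 0 + (-2 - 5) = 0 - 7 = -7)
(-316 + J)*((-132/(-97) - 145/t) + S(19)) = (-316 - 7)*((-132/(-97) - 145/(-103)) + 0) = -323*((-132*(-1/97) - 145*(-1/103)) + 0) = -323*((132/97 + 145/103) + 0) = -323*(27661/9991 + 0) = -323*27661/9991 = -8934503/9991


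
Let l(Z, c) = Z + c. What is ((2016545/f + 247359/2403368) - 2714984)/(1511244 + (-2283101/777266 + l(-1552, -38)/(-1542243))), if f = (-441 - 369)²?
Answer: -42765968428561982496848301451/23804841292766386757052463260 ≈ -1.7965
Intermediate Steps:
f = 656100 (f = (-810)² = 656100)
((2016545/f + 247359/2403368) - 2714984)/(1511244 + (-2283101/777266 + l(-1552, -38)/(-1542243))) = ((2016545/656100 + 247359/2403368) - 2714984)/(1511244 + (-2283101/777266 + (-1552 - 38)/(-1542243))) = ((2016545*(1/656100) + 247359*(1/2403368)) - 2714984)/(1511244 + (-2283101*1/777266 - 1590*(-1/1542243))) = ((403309/131220 + 247359/2403368) - 2714984)/(1511244 + (-2283101/777266 + 530/514081)) = (250439598173/78842487240 - 2714984)/(1511244 - 1173286894201/399577682546) = -214055840937205987/(78842487240*603858201994653023/399577682546) = -214055840937205987/78842487240*399577682546/603858201994653023 = -42765968428561982496848301451/23804841292766386757052463260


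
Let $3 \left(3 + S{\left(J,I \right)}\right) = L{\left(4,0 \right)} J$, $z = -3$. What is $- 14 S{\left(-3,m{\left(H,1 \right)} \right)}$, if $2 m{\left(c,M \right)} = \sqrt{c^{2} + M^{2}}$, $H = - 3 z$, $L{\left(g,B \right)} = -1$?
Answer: $28$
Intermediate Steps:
$H = 9$ ($H = \left(-3\right) \left(-3\right) = 9$)
$m{\left(c,M \right)} = \frac{\sqrt{M^{2} + c^{2}}}{2}$ ($m{\left(c,M \right)} = \frac{\sqrt{c^{2} + M^{2}}}{2} = \frac{\sqrt{M^{2} + c^{2}}}{2}$)
$S{\left(J,I \right)} = -3 - \frac{J}{3}$ ($S{\left(J,I \right)} = -3 + \frac{\left(-1\right) J}{3} = -3 - \frac{J}{3}$)
$- 14 S{\left(-3,m{\left(H,1 \right)} \right)} = - 14 \left(-3 - -1\right) = - 14 \left(-3 + 1\right) = \left(-14\right) \left(-2\right) = 28$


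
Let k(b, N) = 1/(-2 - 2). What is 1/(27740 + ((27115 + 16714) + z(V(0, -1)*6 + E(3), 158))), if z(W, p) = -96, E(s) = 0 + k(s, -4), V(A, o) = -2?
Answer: 1/71473 ≈ 1.3991e-5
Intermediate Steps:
k(b, N) = -1/4 (k(b, N) = 1/(-4) = -1/4)
E(s) = -1/4 (E(s) = 0 - 1/4 = -1/4)
1/(27740 + ((27115 + 16714) + z(V(0, -1)*6 + E(3), 158))) = 1/(27740 + ((27115 + 16714) - 96)) = 1/(27740 + (43829 - 96)) = 1/(27740 + 43733) = 1/71473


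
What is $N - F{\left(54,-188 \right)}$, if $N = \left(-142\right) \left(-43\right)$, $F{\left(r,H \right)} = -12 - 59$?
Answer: $6177$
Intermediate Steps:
$F{\left(r,H \right)} = -71$ ($F{\left(r,H \right)} = -12 - 59 = -71$)
$N = 6106$
$N - F{\left(54,-188 \right)} = 6106 - -71 = 6106 + 71 = 6177$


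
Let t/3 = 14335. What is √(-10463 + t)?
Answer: √32542 ≈ 180.39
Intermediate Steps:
t = 43005 (t = 3*14335 = 43005)
√(-10463 + t) = √(-10463 + 43005) = √32542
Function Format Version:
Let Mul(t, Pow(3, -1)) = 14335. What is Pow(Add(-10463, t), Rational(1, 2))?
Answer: Pow(32542, Rational(1, 2)) ≈ 180.39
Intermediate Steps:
t = 43005 (t = Mul(3, 14335) = 43005)
Pow(Add(-10463, t), Rational(1, 2)) = Pow(Add(-10463, 43005), Rational(1, 2)) = Pow(32542, Rational(1, 2))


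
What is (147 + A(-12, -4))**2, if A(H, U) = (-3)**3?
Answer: 14400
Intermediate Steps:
A(H, U) = -27
(147 + A(-12, -4))**2 = (147 - 27)**2 = 120**2 = 14400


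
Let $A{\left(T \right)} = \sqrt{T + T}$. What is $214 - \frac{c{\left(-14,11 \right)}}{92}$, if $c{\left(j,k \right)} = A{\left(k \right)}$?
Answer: $214 - \frac{\sqrt{22}}{92} \approx 213.95$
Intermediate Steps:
$A{\left(T \right)} = \sqrt{2} \sqrt{T}$ ($A{\left(T \right)} = \sqrt{2 T} = \sqrt{2} \sqrt{T}$)
$c{\left(j,k \right)} = \sqrt{2} \sqrt{k}$
$214 - \frac{c{\left(-14,11 \right)}}{92} = 214 - \frac{\sqrt{2} \sqrt{11}}{92} = 214 - \sqrt{22} \cdot \frac{1}{92} = 214 - \frac{\sqrt{22}}{92}$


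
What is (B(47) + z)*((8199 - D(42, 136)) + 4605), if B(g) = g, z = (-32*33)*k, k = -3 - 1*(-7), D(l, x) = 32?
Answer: -53348644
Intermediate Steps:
k = 4 (k = -3 + 7 = 4)
z = -4224 (z = -32*33*4 = -1056*4 = -4224)
(B(47) + z)*((8199 - D(42, 136)) + 4605) = (47 - 4224)*((8199 - 1*32) + 4605) = -4177*((8199 - 32) + 4605) = -4177*(8167 + 4605) = -4177*12772 = -53348644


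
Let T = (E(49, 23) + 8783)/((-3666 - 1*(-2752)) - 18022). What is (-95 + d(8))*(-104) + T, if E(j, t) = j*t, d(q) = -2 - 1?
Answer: 96492901/9468 ≈ 10191.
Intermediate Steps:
d(q) = -3
T = -4955/9468 (T = (49*23 + 8783)/((-3666 - 1*(-2752)) - 18022) = (1127 + 8783)/((-3666 + 2752) - 18022) = 9910/(-914 - 18022) = 9910/(-18936) = 9910*(-1/18936) = -4955/9468 ≈ -0.52334)
(-95 + d(8))*(-104) + T = (-95 - 3)*(-104) - 4955/9468 = -98*(-104) - 4955/9468 = 10192 - 4955/9468 = 96492901/9468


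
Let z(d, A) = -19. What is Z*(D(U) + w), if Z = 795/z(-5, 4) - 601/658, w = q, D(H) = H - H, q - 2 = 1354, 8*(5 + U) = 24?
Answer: -362410662/6251 ≈ -57976.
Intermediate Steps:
U = -2 (U = -5 + (⅛)*24 = -5 + 3 = -2)
q = 1356 (q = 2 + 1354 = 1356)
D(H) = 0
w = 1356
Z = -534529/12502 (Z = 795/(-19) - 601/658 = 795*(-1/19) - 601*1/658 = -795/19 - 601/658 = -534529/12502 ≈ -42.755)
Z*(D(U) + w) = -534529*(0 + 1356)/12502 = -534529/12502*1356 = -362410662/6251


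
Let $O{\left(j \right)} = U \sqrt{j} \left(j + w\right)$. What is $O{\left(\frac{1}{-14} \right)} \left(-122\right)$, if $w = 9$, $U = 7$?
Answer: $- \frac{7625 i \sqrt{14}}{14} \approx - 2037.9 i$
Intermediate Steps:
$O{\left(j \right)} = 7 \sqrt{j} \left(9 + j\right)$ ($O{\left(j \right)} = 7 \sqrt{j} \left(j + 9\right) = 7 \sqrt{j} \left(9 + j\right)$)
$O{\left(\frac{1}{-14} \right)} \left(-122\right) = 7 \sqrt{\frac{1}{-14}} \left(9 + \frac{1}{-14}\right) \left(-122\right) = 7 \sqrt{- \frac{1}{14}} \left(9 - \frac{1}{14}\right) \left(-122\right) = 7 \frac{i \sqrt{14}}{14} \cdot \frac{125}{14} \left(-122\right) = \frac{125 i \sqrt{14}}{28} \left(-122\right) = - \frac{7625 i \sqrt{14}}{14}$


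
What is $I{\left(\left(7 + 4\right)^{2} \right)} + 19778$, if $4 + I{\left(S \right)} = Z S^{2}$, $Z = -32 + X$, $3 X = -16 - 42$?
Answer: $- \frac{2195392}{3} \approx -7.318 \cdot 10^{5}$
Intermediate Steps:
$X = - \frac{58}{3}$ ($X = \frac{-16 - 42}{3} = \frac{1}{3} \left(-58\right) = - \frac{58}{3} \approx -19.333$)
$Z = - \frac{154}{3}$ ($Z = -32 - \frac{58}{3} = - \frac{154}{3} \approx -51.333$)
$I{\left(S \right)} = -4 - \frac{154 S^{2}}{3}$
$I{\left(\left(7 + 4\right)^{2} \right)} + 19778 = \left(-4 - \frac{154 \left(\left(7 + 4\right)^{2}\right)^{2}}{3}\right) + 19778 = \left(-4 - \frac{154 \left(11^{2}\right)^{2}}{3}\right) + 19778 = \left(-4 - \frac{154 \cdot 121^{2}}{3}\right) + 19778 = \left(-4 - \frac{2254714}{3}\right) + 19778 = - \frac{2254726}{3} + 19778 = - \frac{2195392}{3}$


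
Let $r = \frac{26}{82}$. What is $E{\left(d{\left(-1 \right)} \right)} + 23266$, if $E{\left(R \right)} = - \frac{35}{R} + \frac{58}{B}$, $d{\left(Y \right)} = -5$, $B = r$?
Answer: $\frac{304927}{13} \approx 23456.0$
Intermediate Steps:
$r = \frac{13}{41}$ ($r = 26 \cdot \frac{1}{82} = \frac{13}{41} \approx 0.31707$)
$B = \frac{13}{41} \approx 0.31707$
$E{\left(R \right)} = \frac{2378}{13} - \frac{35}{R}$ ($E{\left(R \right)} = - \frac{35}{R} + \frac{58}{\frac{13}{41}} = - \frac{35}{R} + 58 \cdot \frac{41}{13} = - \frac{35}{R} + \frac{2378}{13} = \frac{2378}{13} - \frac{35}{R}$)
$E{\left(d{\left(-1 \right)} \right)} + 23266 = \left(\frac{2378}{13} - \frac{35}{-5}\right) + 23266 = \left(\frac{2378}{13} - -7\right) + 23266 = \left(\frac{2378}{13} + 7\right) + 23266 = \frac{2469}{13} + 23266 = \frac{304927}{13}$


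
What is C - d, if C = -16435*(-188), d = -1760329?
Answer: 4850109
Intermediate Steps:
C = 3089780
C - d = 3089780 - 1*(-1760329) = 3089780 + 1760329 = 4850109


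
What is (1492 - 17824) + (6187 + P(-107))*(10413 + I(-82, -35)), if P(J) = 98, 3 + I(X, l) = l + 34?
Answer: 65404233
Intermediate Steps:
I(X, l) = 31 + l (I(X, l) = -3 + (l + 34) = -3 + (34 + l) = 31 + l)
(1492 - 17824) + (6187 + P(-107))*(10413 + I(-82, -35)) = (1492 - 17824) + (6187 + 98)*(10413 + (31 - 35)) = -16332 + 6285*(10413 - 4) = -16332 + 6285*10409 = -16332 + 65420565 = 65404233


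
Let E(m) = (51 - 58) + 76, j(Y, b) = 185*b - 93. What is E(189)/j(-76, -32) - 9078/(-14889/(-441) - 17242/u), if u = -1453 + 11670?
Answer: -11712286247997/41380089023 ≈ -283.04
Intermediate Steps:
j(Y, b) = -93 + 185*b
u = 10217
E(m) = 69 (E(m) = -7 + 76 = 69)
E(189)/j(-76, -32) - 9078/(-14889/(-441) - 17242/u) = 69/(-93 + 185*(-32)) - 9078/(-14889/(-441) - 17242/10217) = 69/(-93 - 5920) - 9078/(-14889*(-1/441) - 17242*1/10217) = 69/(-6013) - 9078/(709/21 - 17242/10217) = 69*(-1/6013) - 9078/6881771/214557 = -69/6013 - 9078*214557/6881771 = -69/6013 - 1947748446/6881771 = -11712286247997/41380089023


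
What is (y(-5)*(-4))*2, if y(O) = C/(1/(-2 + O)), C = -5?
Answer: -280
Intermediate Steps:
y(O) = 10 - 5*O (y(O) = -(-10 + 5*O) = -5*(-2 + O) = 10 - 5*O)
(y(-5)*(-4))*2 = ((10 - 5*(-5))*(-4))*2 = ((10 + 25)*(-4))*2 = (35*(-4))*2 = -140*2 = -280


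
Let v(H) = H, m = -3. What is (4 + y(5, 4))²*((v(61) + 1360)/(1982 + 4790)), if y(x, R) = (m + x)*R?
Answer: 51156/1693 ≈ 30.216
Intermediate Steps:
y(x, R) = R*(-3 + x) (y(x, R) = (-3 + x)*R = R*(-3 + x))
(4 + y(5, 4))²*((v(61) + 1360)/(1982 + 4790)) = (4 + 4*(-3 + 5))²*((61 + 1360)/(1982 + 4790)) = (4 + 4*2)²*(1421/6772) = (4 + 8)²*(1421*(1/6772)) = 12²*(1421/6772) = 144*(1421/6772) = 51156/1693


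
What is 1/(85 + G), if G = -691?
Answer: -1/606 ≈ -0.0016502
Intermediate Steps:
1/(85 + G) = 1/(85 - 691) = 1/(-606) = -1/606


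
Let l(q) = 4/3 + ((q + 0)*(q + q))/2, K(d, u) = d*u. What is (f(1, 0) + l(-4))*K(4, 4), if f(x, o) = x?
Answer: 880/3 ≈ 293.33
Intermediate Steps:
l(q) = 4/3 + q² (l(q) = 4*(⅓) + (q*(2*q))*(½) = 4/3 + (2*q²)*(½) = 4/3 + q²)
(f(1, 0) + l(-4))*K(4, 4) = (1 + (4/3 + (-4)²))*(4*4) = (1 + (4/3 + 16))*16 = (1 + 52/3)*16 = (55/3)*16 = 880/3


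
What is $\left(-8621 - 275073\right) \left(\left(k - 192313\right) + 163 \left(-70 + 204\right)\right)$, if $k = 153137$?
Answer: $4917551796$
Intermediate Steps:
$\left(-8621 - 275073\right) \left(\left(k - 192313\right) + 163 \left(-70 + 204\right)\right) = \left(-8621 - 275073\right) \left(\left(153137 - 192313\right) + 163 \left(-70 + 204\right)\right) = - 283694 \left(-39176 + 163 \cdot 134\right) = - 283694 \left(-39176 + 21842\right) = \left(-283694\right) \left(-17334\right) = 4917551796$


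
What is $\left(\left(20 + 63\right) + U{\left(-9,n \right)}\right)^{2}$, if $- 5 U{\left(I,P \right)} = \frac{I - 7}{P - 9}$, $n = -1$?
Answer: $\frac{4272489}{625} \approx 6836.0$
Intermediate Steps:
$U{\left(I,P \right)} = - \frac{-7 + I}{5 \left(-9 + P\right)}$ ($U{\left(I,P \right)} = - \frac{\left(I - 7\right) \frac{1}{P - 9}}{5} = - \frac{\left(-7 + I\right) \frac{1}{-9 + P}}{5} = - \frac{\frac{1}{-9 + P} \left(-7 + I\right)}{5} = - \frac{-7 + I}{5 \left(-9 + P\right)}$)
$\left(\left(20 + 63\right) + U{\left(-9,n \right)}\right)^{2} = \left(\left(20 + 63\right) + \frac{7 - -9}{5 \left(-9 - 1\right)}\right)^{2} = \left(83 + \frac{7 + 9}{5 \left(-10\right)}\right)^{2} = \left(83 + \frac{1}{5} \left(- \frac{1}{10}\right) 16\right)^{2} = \left(83 - \frac{8}{25}\right)^{2} = \left(\frac{2067}{25}\right)^{2} = \frac{4272489}{625}$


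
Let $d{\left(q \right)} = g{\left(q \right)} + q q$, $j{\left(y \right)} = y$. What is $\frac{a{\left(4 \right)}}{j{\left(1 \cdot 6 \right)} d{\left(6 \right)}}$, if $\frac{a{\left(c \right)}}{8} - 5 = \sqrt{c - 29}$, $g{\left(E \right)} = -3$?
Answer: $\frac{20}{99} + \frac{20 i}{99} \approx 0.20202 + 0.20202 i$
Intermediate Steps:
$d{\left(q \right)} = -3 + q^{2}$ ($d{\left(q \right)} = -3 + q q = -3 + q^{2}$)
$a{\left(c \right)} = 40 + 8 \sqrt{-29 + c}$ ($a{\left(c \right)} = 40 + 8 \sqrt{c - 29} = 40 + 8 \sqrt{-29 + c}$)
$\frac{a{\left(4 \right)}}{j{\left(1 \cdot 6 \right)} d{\left(6 \right)}} = \frac{40 + 8 \sqrt{-29 + 4}}{1 \cdot 6 \left(-3 + 6^{2}\right)} = \frac{40 + 8 \sqrt{-25}}{6 \left(-3 + 36\right)} = \frac{40 + 8 \cdot 5 i}{6 \cdot 33} = \frac{40 + 40 i}{198} = \left(40 + 40 i\right) \frac{1}{198} = \frac{20}{99} + \frac{20 i}{99}$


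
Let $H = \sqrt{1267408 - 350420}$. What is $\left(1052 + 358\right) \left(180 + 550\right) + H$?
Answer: $1029300 + 2 \sqrt{229247} \approx 1.0303 \cdot 10^{6}$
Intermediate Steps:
$H = 2 \sqrt{229247}$ ($H = \sqrt{916988} = 2 \sqrt{229247} \approx 957.59$)
$\left(1052 + 358\right) \left(180 + 550\right) + H = \left(1052 + 358\right) \left(180 + 550\right) + 2 \sqrt{229247} = 1410 \cdot 730 + 2 \sqrt{229247} = 1029300 + 2 \sqrt{229247}$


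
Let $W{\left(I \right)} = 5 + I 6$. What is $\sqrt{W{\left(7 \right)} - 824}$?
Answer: $i \sqrt{777} \approx 27.875 i$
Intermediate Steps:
$W{\left(I \right)} = 5 + 6 I$
$\sqrt{W{\left(7 \right)} - 824} = \sqrt{\left(5 + 6 \cdot 7\right) - 824} = \sqrt{\left(5 + 42\right) - 824} = \sqrt{47 - 824} = \sqrt{-777} = i \sqrt{777}$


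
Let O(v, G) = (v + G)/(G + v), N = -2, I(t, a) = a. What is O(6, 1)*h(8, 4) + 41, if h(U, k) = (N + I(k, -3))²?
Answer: 66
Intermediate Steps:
O(v, G) = 1 (O(v, G) = (G + v)/(G + v) = 1)
h(U, k) = 25 (h(U, k) = (-2 - 3)² = (-5)² = 25)
O(6, 1)*h(8, 4) + 41 = 1*25 + 41 = 25 + 41 = 66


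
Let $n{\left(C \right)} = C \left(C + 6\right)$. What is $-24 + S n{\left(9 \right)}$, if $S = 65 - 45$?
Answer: $2676$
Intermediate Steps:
$n{\left(C \right)} = C \left(6 + C\right)$
$S = 20$ ($S = 65 - 45 = 20$)
$-24 + S n{\left(9 \right)} = -24 + 20 \cdot 9 \left(6 + 9\right) = -24 + 20 \cdot 9 \cdot 15 = -24 + 20 \cdot 135 = -24 + 2700 = 2676$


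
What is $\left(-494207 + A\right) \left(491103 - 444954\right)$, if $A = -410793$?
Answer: $-41764845000$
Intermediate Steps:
$\left(-494207 + A\right) \left(491103 - 444954\right) = \left(-494207 - 410793\right) \left(491103 - 444954\right) = \left(-905000\right) 46149 = -41764845000$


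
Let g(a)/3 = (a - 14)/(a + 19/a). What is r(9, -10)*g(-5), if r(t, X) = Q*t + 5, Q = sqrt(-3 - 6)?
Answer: 1425/44 + 7695*I/44 ≈ 32.386 + 174.89*I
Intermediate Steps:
g(a) = 3*(-14 + a)/(a + 19/a) (g(a) = 3*((a - 14)/(a + 19/a)) = 3*((-14 + a)/(a + 19/a)) = 3*(-14 + a)/(a + 19/a))
Q = 3*I (Q = sqrt(-9) = 3*I ≈ 3.0*I)
r(t, X) = 5 + 3*I*t (r(t, X) = (3*I)*t + 5 = 3*I*t + 5 = 5 + 3*I*t)
r(9, -10)*g(-5) = (5 + 3*I*9)*(3*(-5)*(-14 - 5)/(19 + (-5)**2)) = (5 + 27*I)*(3*(-5)*(-19)/(19 + 25)) = (5 + 27*I)*(3*(-5)*(-19)/44) = (5 + 27*I)*(3*(-5)*(1/44)*(-19)) = (5 + 27*I)*(285/44) = 1425/44 + 7695*I/44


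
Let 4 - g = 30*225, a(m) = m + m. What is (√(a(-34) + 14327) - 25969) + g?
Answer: -32715 + 7*√291 ≈ -32596.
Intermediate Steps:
a(m) = 2*m
g = -6746 (g = 4 - 30*225 = 4 - 1*6750 = 4 - 6750 = -6746)
(√(a(-34) + 14327) - 25969) + g = (√(2*(-34) + 14327) - 25969) - 6746 = (√(-68 + 14327) - 25969) - 6746 = (√14259 - 25969) - 6746 = (7*√291 - 25969) - 6746 = (-25969 + 7*√291) - 6746 = -32715 + 7*√291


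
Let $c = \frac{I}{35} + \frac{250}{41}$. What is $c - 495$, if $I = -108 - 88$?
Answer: $- \frac{101373}{205} \approx -494.5$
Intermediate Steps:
$I = -196$
$c = \frac{102}{205}$ ($c = - \frac{196}{35} + \frac{250}{41} = \left(-196\right) \frac{1}{35} + 250 \cdot \frac{1}{41} = - \frac{28}{5} + \frac{250}{41} = \frac{102}{205} \approx 0.49756$)
$c - 495 = \frac{102}{205} - 495 = - \frac{101373}{205}$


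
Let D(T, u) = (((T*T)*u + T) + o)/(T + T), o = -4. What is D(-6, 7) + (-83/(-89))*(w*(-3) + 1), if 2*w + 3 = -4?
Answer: -2521/267 ≈ -9.4419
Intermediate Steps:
w = -7/2 (w = -3/2 + (1/2)*(-4) = -3/2 - 2 = -7/2 ≈ -3.5000)
D(T, u) = (-4 + T + u*T**2)/(2*T) (D(T, u) = (((T*T)*u + T) - 4)/(T + T) = ((T**2*u + T) - 4)/((2*T)) = ((u*T**2 + T) - 4)*(1/(2*T)) = ((T + u*T**2) - 4)*(1/(2*T)) = (-4 + T + u*T**2)*(1/(2*T)) = (-4 + T + u*T**2)/(2*T))
D(-6, 7) + (-83/(-89))*(w*(-3) + 1) = (1/2)*(-4 - 6*(1 - 6*7))/(-6) + (-83/(-89))*(-7/2*(-3) + 1) = (1/2)*(-1/6)*(-4 - 6*(1 - 42)) + (-83*(-1/89))*(21/2 + 1) = (1/2)*(-1/6)*(-4 - 6*(-41)) + (83/89)*(23/2) = (1/2)*(-1/6)*(-4 + 246) + 1909/178 = (1/2)*(-1/6)*242 + 1909/178 = -121/6 + 1909/178 = -2521/267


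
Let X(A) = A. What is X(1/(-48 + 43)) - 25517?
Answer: -127586/5 ≈ -25517.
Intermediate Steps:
X(1/(-48 + 43)) - 25517 = 1/(-48 + 43) - 25517 = 1/(-5) - 25517 = -⅕ - 25517 = -127586/5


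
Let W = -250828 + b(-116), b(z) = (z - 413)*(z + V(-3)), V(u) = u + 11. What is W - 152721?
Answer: -346417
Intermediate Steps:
V(u) = 11 + u
b(z) = (-413 + z)*(8 + z) (b(z) = (z - 413)*(z + (11 - 3)) = (-413 + z)*(z + 8) = (-413 + z)*(8 + z))
W = -193696 (W = -250828 + (-3304 + (-116)² - 405*(-116)) = -250828 + (-3304 + 13456 + 46980) = -250828 + 57132 = -193696)
W - 152721 = -193696 - 152721 = -346417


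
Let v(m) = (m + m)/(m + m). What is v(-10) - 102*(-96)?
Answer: 9793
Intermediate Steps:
v(m) = 1 (v(m) = (2*m)/((2*m)) = (2*m)*(1/(2*m)) = 1)
v(-10) - 102*(-96) = 1 - 102*(-96) = 1 + 9792 = 9793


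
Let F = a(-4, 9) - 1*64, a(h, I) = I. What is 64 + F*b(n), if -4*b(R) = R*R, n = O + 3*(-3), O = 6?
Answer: 751/4 ≈ 187.75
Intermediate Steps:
F = -55 (F = 9 - 1*64 = 9 - 64 = -55)
n = -3 (n = 6 + 3*(-3) = 6 - 9 = -3)
b(R) = -R**2/4 (b(R) = -R*R/4 = -R**2/4)
64 + F*b(n) = 64 - (-55)*(-3)**2/4 = 64 - (-55)*9/4 = 64 - 55*(-9/4) = 64 + 495/4 = 751/4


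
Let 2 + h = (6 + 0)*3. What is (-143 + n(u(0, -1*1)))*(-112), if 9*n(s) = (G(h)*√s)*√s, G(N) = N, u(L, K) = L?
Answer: 16016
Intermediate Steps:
h = 16 (h = -2 + (6 + 0)*3 = -2 + 6*3 = -2 + 18 = 16)
n(s) = 16*s/9 (n(s) = ((16*√s)*√s)/9 = (16*s)/9 = 16*s/9)
(-143 + n(u(0, -1*1)))*(-112) = (-143 + (16/9)*0)*(-112) = (-143 + 0)*(-112) = -143*(-112) = 16016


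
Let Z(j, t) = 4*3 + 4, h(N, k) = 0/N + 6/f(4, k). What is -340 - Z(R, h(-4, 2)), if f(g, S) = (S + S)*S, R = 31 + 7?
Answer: -356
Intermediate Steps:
R = 38
f(g, S) = 2*S**2 (f(g, S) = (2*S)*S = 2*S**2)
h(N, k) = 3/k**2 (h(N, k) = 0/N + 6/((2*k**2)) = 0 + 6*(1/(2*k**2)) = 0 + 3/k**2 = 3/k**2)
Z(j, t) = 16 (Z(j, t) = 12 + 4 = 16)
-340 - Z(R, h(-4, 2)) = -340 - 1*16 = -340 - 16 = -356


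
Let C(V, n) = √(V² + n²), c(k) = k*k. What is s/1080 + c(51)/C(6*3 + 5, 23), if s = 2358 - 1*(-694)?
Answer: 763/270 + 2601*√2/46 ≈ 82.791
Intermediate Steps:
c(k) = k²
s = 3052 (s = 2358 + 694 = 3052)
s/1080 + c(51)/C(6*3 + 5, 23) = 3052/1080 + 51²/(√((6*3 + 5)² + 23²)) = 3052*(1/1080) + 2601/(√((18 + 5)² + 529)) = 763/270 + 2601/(√(23² + 529)) = 763/270 + 2601/(√(529 + 529)) = 763/270 + 2601/(√1058) = 763/270 + 2601/((23*√2)) = 763/270 + 2601*(√2/46) = 763/270 + 2601*√2/46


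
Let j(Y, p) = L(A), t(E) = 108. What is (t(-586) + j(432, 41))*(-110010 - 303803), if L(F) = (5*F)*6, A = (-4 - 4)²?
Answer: -839212764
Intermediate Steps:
A = 64 (A = (-8)² = 64)
L(F) = 30*F
j(Y, p) = 1920 (j(Y, p) = 30*64 = 1920)
(t(-586) + j(432, 41))*(-110010 - 303803) = (108 + 1920)*(-110010 - 303803) = 2028*(-413813) = -839212764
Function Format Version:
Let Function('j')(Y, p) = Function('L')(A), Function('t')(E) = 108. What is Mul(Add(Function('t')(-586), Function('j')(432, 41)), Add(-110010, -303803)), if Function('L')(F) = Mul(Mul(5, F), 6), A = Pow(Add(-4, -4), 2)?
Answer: -839212764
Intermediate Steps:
A = 64 (A = Pow(-8, 2) = 64)
Function('L')(F) = Mul(30, F)
Function('j')(Y, p) = 1920 (Function('j')(Y, p) = Mul(30, 64) = 1920)
Mul(Add(Function('t')(-586), Function('j')(432, 41)), Add(-110010, -303803)) = Mul(Add(108, 1920), Add(-110010, -303803)) = Mul(2028, -413813) = -839212764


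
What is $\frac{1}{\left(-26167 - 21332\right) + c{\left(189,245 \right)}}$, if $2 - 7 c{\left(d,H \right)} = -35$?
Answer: $- \frac{7}{332456} \approx -2.1055 \cdot 10^{-5}$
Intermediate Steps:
$c{\left(d,H \right)} = \frac{37}{7}$ ($c{\left(d,H \right)} = \frac{2}{7} - -5 = \frac{2}{7} + 5 = \frac{37}{7}$)
$\frac{1}{\left(-26167 - 21332\right) + c{\left(189,245 \right)}} = \frac{1}{\left(-26167 - 21332\right) + \frac{37}{7}} = \frac{1}{-47499 + \frac{37}{7}} = \frac{1}{- \frac{332456}{7}} = - \frac{7}{332456}$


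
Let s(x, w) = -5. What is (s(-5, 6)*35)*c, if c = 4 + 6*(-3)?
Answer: 2450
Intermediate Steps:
c = -14 (c = 4 - 18 = -14)
(s(-5, 6)*35)*c = -5*35*(-14) = -175*(-14) = 2450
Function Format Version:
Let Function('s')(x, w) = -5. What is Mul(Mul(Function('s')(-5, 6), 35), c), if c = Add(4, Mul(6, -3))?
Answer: 2450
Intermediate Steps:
c = -14 (c = Add(4, -18) = -14)
Mul(Mul(Function('s')(-5, 6), 35), c) = Mul(Mul(-5, 35), -14) = Mul(-175, -14) = 2450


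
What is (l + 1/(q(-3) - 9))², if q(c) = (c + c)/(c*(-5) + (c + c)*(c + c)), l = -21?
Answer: 10705984/24025 ≈ 445.62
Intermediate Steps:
q(c) = 2*c/(-5*c + 4*c²) (q(c) = (2*c)/(-5*c + (2*c)*(2*c)) = (2*c)/(-5*c + 4*c²) = 2*c/(-5*c + 4*c²))
(l + 1/(q(-3) - 9))² = (-21 + 1/(2/(-5 + 4*(-3)) - 9))² = (-21 + 1/(2/(-5 - 12) - 9))² = (-21 + 1/(2/(-17) - 9))² = (-21 + 1/(2*(-1/17) - 9))² = (-21 + 1/(-2/17 - 9))² = (-21 + 1/(-155/17))² = (-21 - 17/155)² = (-3272/155)² = 10705984/24025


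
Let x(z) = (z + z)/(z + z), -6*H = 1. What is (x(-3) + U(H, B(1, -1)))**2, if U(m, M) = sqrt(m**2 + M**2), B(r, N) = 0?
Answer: 49/36 ≈ 1.3611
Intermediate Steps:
H = -1/6 (H = -1/6*1 = -1/6 ≈ -0.16667)
U(m, M) = sqrt(M**2 + m**2)
x(z) = 1 (x(z) = (2*z)/((2*z)) = (2*z)*(1/(2*z)) = 1)
(x(-3) + U(H, B(1, -1)))**2 = (1 + sqrt(0**2 + (-1/6)**2))**2 = (1 + sqrt(0 + 1/36))**2 = (1 + sqrt(1/36))**2 = (1 + 1/6)**2 = (7/6)**2 = 49/36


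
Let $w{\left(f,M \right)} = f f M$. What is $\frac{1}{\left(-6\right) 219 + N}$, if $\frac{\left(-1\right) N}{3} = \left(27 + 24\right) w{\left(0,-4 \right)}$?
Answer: $- \frac{1}{1314} \approx -0.00076103$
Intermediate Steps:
$w{\left(f,M \right)} = M f^{2}$ ($w{\left(f,M \right)} = f^{2} M = M f^{2}$)
$N = 0$ ($N = - 3 \left(27 + 24\right) \left(- 4 \cdot 0^{2}\right) = - 3 \cdot 51 \left(\left(-4\right) 0\right) = - 3 \cdot 51 \cdot 0 = \left(-3\right) 0 = 0$)
$\frac{1}{\left(-6\right) 219 + N} = \frac{1}{\left(-6\right) 219 + 0} = \frac{1}{-1314 + 0} = \frac{1}{-1314} = - \frac{1}{1314}$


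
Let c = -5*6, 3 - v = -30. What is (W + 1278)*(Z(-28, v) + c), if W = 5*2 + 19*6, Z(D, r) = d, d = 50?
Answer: 28040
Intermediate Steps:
v = 33 (v = 3 - 1*(-30) = 3 + 30 = 33)
c = -30
Z(D, r) = 50
W = 124 (W = 10 + 114 = 124)
(W + 1278)*(Z(-28, v) + c) = (124 + 1278)*(50 - 30) = 1402*20 = 28040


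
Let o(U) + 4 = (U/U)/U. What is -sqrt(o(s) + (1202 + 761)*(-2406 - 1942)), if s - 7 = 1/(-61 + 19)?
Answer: -I*sqrt(732732191366)/293 ≈ -2921.5*I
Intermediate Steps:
s = 293/42 (s = 7 + 1/(-61 + 19) = 7 + 1/(-42) = 7 - 1/42 = 293/42 ≈ 6.9762)
o(U) = -4 + 1/U (o(U) = -4 + (U/U)/U = -4 + 1/U)
-sqrt(o(s) + (1202 + 761)*(-2406 - 1942)) = -sqrt((-4 + 1/(293/42)) + (1202 + 761)*(-2406 - 1942)) = -sqrt((-4 + 42/293) + 1963*(-4348)) = -sqrt(-1130/293 - 8535124) = -sqrt(-2500792462/293) = -I*sqrt(732732191366)/293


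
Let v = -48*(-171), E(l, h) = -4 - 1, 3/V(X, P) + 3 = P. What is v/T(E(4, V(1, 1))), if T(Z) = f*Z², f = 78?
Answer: 1368/325 ≈ 4.2092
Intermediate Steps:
V(X, P) = 3/(-3 + P)
E(l, h) = -5
v = 8208
T(Z) = 78*Z²
v/T(E(4, V(1, 1))) = 8208/((78*(-5)²)) = 8208/((78*25)) = 8208/1950 = 8208*(1/1950) = 1368/325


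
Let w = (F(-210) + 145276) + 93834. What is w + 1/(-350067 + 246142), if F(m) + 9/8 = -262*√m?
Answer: 198795118667/831400 - 262*I*√210 ≈ 2.3911e+5 - 3796.7*I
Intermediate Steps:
F(m) = -9/8 - 262*√m
w = 1912871/8 - 262*I*√210 (w = ((-9/8 - 262*I*√210) + 145276) + 93834 = (1162199/8 - 262*I*√210) + 93834 = 1912871/8 - 262*I*√210 ≈ 2.3911e+5 - 3796.7*I)
w + 1/(-350067 + 246142) = (1912871/8 - 262*I*√210) + 1/(-350067 + 246142) = (1912871/8 - 262*I*√210) + 1/(-103925) = (1912871/8 - 262*I*√210) - 1/103925 = 198795118667/831400 - 262*I*√210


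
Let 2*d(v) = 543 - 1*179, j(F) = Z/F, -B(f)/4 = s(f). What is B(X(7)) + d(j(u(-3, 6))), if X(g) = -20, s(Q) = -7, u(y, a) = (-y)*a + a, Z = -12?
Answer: 210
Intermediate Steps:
u(y, a) = a - a*y (u(y, a) = -a*y + a = a - a*y)
B(f) = 28 (B(f) = -4*(-7) = 28)
j(F) = -12/F
d(v) = 182 (d(v) = (543 - 1*179)/2 = (543 - 179)/2 = (½)*364 = 182)
B(X(7)) + d(j(u(-3, 6))) = 28 + 182 = 210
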